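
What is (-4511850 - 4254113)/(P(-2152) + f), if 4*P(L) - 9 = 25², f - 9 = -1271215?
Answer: 17531926/2542095 ≈ 6.8966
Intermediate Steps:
f = -1271206 (f = 9 - 1271215 = -1271206)
P(L) = 317/2 (P(L) = 9/4 + (¼)*25² = 9/4 + (¼)*625 = 9/4 + 625/4 = 317/2)
(-4511850 - 4254113)/(P(-2152) + f) = (-4511850 - 4254113)/(317/2 - 1271206) = -8765963/(-2542095/2) = -8765963*(-2/2542095) = 17531926/2542095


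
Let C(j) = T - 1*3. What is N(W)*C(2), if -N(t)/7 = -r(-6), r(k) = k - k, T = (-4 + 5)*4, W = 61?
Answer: 0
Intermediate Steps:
T = 4 (T = 1*4 = 4)
r(k) = 0
C(j) = 1 (C(j) = 4 - 1*3 = 4 - 3 = 1)
N(t) = 0 (N(t) = -(-7)*0 = -7*0 = 0)
N(W)*C(2) = 0*1 = 0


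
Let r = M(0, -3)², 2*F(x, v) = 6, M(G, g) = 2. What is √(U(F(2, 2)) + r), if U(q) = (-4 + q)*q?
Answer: 1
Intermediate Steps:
F(x, v) = 3 (F(x, v) = (½)*6 = 3)
U(q) = q*(-4 + q)
r = 4 (r = 2² = 4)
√(U(F(2, 2)) + r) = √(3*(-4 + 3) + 4) = √(3*(-1) + 4) = √(-3 + 4) = √1 = 1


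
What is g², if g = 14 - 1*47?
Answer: 1089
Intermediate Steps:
g = -33 (g = 14 - 47 = -33)
g² = (-33)² = 1089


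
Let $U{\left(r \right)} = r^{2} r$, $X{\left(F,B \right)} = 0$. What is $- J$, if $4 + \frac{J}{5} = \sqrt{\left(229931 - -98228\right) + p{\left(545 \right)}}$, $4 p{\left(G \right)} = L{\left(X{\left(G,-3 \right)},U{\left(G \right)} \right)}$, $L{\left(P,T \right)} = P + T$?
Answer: $20 - \frac{5 \sqrt{163191261}}{2} \approx -31917.0$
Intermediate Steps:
$U{\left(r \right)} = r^{3}$
$p{\left(G \right)} = \frac{G^{3}}{4}$ ($p{\left(G \right)} = \frac{0 + G^{3}}{4} = \frac{G^{3}}{4}$)
$J = -20 + \frac{5 \sqrt{163191261}}{2}$ ($J = -20 + 5 \sqrt{\left(229931 - -98228\right) + \frac{545^{3}}{4}} = -20 + 5 \sqrt{\left(229931 + 98228\right) + \frac{1}{4} \cdot 161878625} = -20 + 5 \sqrt{328159 + \frac{161878625}{4}} = -20 + 5 \sqrt{\frac{163191261}{4}} = -20 + 5 \frac{\sqrt{163191261}}{2} = -20 + \frac{5 \sqrt{163191261}}{2} \approx 31917.0$)
$- J = - (-20 + \frac{5 \sqrt{163191261}}{2}) = 20 - \frac{5 \sqrt{163191261}}{2}$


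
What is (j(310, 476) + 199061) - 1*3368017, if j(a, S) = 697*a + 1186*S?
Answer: -2388350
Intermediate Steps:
(j(310, 476) + 199061) - 1*3368017 = ((697*310 + 1186*476) + 199061) - 1*3368017 = ((216070 + 564536) + 199061) - 3368017 = (780606 + 199061) - 3368017 = 979667 - 3368017 = -2388350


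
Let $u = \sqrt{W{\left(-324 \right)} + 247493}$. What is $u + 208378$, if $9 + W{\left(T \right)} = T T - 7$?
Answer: $208378 + \sqrt{352453} \approx 2.0897 \cdot 10^{5}$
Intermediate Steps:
$W{\left(T \right)} = -16 + T^{2}$ ($W{\left(T \right)} = -9 + \left(T T - 7\right) = -9 + \left(T^{2} - 7\right) = -9 + \left(-7 + T^{2}\right) = -16 + T^{2}$)
$u = \sqrt{352453}$ ($u = \sqrt{\left(-16 + \left(-324\right)^{2}\right) + 247493} = \sqrt{\left(-16 + 104976\right) + 247493} = \sqrt{104960 + 247493} = \sqrt{352453} \approx 593.68$)
$u + 208378 = \sqrt{352453} + 208378 = 208378 + \sqrt{352453}$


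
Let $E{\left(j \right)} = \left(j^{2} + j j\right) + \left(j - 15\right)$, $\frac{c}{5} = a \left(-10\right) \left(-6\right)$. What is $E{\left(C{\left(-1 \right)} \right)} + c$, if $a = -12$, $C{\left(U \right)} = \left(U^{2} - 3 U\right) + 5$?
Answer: $-3444$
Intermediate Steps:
$C{\left(U \right)} = 5 + U^{2} - 3 U$
$c = -3600$ ($c = 5 \left(-12\right) \left(-10\right) \left(-6\right) = 5 \cdot 120 \left(-6\right) = 5 \left(-720\right) = -3600$)
$E{\left(j \right)} = -15 + j + 2 j^{2}$ ($E{\left(j \right)} = \left(j^{2} + j^{2}\right) + \left(-15 + j\right) = 2 j^{2} + \left(-15 + j\right) = -15 + j + 2 j^{2}$)
$E{\left(C{\left(-1 \right)} \right)} + c = \left(-15 + \left(5 + \left(-1\right)^{2} - -3\right) + 2 \left(5 + \left(-1\right)^{2} - -3\right)^{2}\right) - 3600 = \left(-15 + \left(5 + 1 + 3\right) + 2 \left(5 + 1 + 3\right)^{2}\right) - 3600 = \left(-15 + 9 + 2 \cdot 9^{2}\right) - 3600 = \left(-15 + 9 + 2 \cdot 81\right) - 3600 = \left(-15 + 9 + 162\right) - 3600 = 156 - 3600 = -3444$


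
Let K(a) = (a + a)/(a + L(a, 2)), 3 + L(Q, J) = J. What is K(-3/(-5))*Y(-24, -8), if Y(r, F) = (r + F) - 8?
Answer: 120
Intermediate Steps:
L(Q, J) = -3 + J
Y(r, F) = -8 + F + r (Y(r, F) = (F + r) - 8 = -8 + F + r)
K(a) = 2*a/(-1 + a) (K(a) = (a + a)/(a + (-3 + 2)) = (2*a)/(a - 1) = (2*a)/(-1 + a) = 2*a/(-1 + a))
K(-3/(-5))*Y(-24, -8) = (2*(-3/(-5))/(-1 - 3/(-5)))*(-8 - 8 - 24) = (2*(-3*(-⅕))/(-1 - 3*(-⅕)))*(-40) = (2*(⅗)/(-1 + ⅗))*(-40) = (2*(⅗)/(-⅖))*(-40) = (2*(⅗)*(-5/2))*(-40) = -3*(-40) = 120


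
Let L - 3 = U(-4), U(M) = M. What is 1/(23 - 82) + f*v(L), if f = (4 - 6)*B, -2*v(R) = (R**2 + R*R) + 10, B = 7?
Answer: 4955/59 ≈ 83.983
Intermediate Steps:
L = -1 (L = 3 - 4 = -1)
v(R) = -5 - R**2 (v(R) = -((R**2 + R*R) + 10)/2 = -((R**2 + R**2) + 10)/2 = -(2*R**2 + 10)/2 = -(10 + 2*R**2)/2 = -5 - R**2)
f = -14 (f = (4 - 6)*7 = -2*7 = -14)
1/(23 - 82) + f*v(L) = 1/(23 - 82) - 14*(-5 - 1*(-1)**2) = 1/(-59) - 14*(-5 - 1*1) = -1/59 - 14*(-5 - 1) = -1/59 - 14*(-6) = -1/59 + 84 = 4955/59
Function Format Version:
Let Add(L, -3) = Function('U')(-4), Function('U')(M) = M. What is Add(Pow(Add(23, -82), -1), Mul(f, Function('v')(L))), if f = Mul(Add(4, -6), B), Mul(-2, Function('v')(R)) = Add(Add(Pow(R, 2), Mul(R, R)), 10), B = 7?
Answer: Rational(4955, 59) ≈ 83.983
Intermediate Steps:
L = -1 (L = Add(3, -4) = -1)
Function('v')(R) = Add(-5, Mul(-1, Pow(R, 2))) (Function('v')(R) = Mul(Rational(-1, 2), Add(Add(Pow(R, 2), Mul(R, R)), 10)) = Mul(Rational(-1, 2), Add(Add(Pow(R, 2), Pow(R, 2)), 10)) = Mul(Rational(-1, 2), Add(Mul(2, Pow(R, 2)), 10)) = Mul(Rational(-1, 2), Add(10, Mul(2, Pow(R, 2)))) = Add(-5, Mul(-1, Pow(R, 2))))
f = -14 (f = Mul(Add(4, -6), 7) = Mul(-2, 7) = -14)
Add(Pow(Add(23, -82), -1), Mul(f, Function('v')(L))) = Add(Pow(Add(23, -82), -1), Mul(-14, Add(-5, Mul(-1, Pow(-1, 2))))) = Add(Pow(-59, -1), Mul(-14, Add(-5, Mul(-1, 1)))) = Add(Rational(-1, 59), Mul(-14, Add(-5, -1))) = Add(Rational(-1, 59), Mul(-14, -6)) = Add(Rational(-1, 59), 84) = Rational(4955, 59)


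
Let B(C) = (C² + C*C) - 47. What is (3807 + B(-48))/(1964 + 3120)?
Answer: 2092/1271 ≈ 1.6459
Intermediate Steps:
B(C) = -47 + 2*C² (B(C) = (C² + C²) - 47 = 2*C² - 47 = -47 + 2*C²)
(3807 + B(-48))/(1964 + 3120) = (3807 + (-47 + 2*(-48)²))/(1964 + 3120) = (3807 + (-47 + 2*2304))/5084 = (3807 + (-47 + 4608))*(1/5084) = (3807 + 4561)*(1/5084) = 8368*(1/5084) = 2092/1271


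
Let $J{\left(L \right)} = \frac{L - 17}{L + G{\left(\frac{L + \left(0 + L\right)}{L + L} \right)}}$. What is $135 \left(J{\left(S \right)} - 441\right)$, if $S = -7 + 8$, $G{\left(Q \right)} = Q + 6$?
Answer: $-59805$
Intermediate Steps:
$G{\left(Q \right)} = 6 + Q$
$S = 1$
$J{\left(L \right)} = \frac{-17 + L}{7 + L}$ ($J{\left(L \right)} = \frac{L - 17}{L + \left(6 + \frac{L + \left(0 + L\right)}{L + L}\right)} = \frac{-17 + L}{L + \left(6 + \frac{L + L}{2 L}\right)} = \frac{-17 + L}{L + \left(6 + 2 L \frac{1}{2 L}\right)} = \frac{-17 + L}{L + \left(6 + 1\right)} = \frac{-17 + L}{L + 7} = \frac{-17 + L}{7 + L}$)
$135 \left(J{\left(S \right)} - 441\right) = 135 \left(\frac{-17 + 1}{7 + 1} - 441\right) = 135 \left(\frac{1}{8} \left(-16\right) - 441\right) = 135 \left(-2 - 441\right) = 135 \left(-443\right) = -59805$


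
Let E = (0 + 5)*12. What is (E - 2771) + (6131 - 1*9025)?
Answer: -5605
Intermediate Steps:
E = 60 (E = 5*12 = 60)
(E - 2771) + (6131 - 1*9025) = (60 - 2771) + (6131 - 1*9025) = -2711 + (6131 - 9025) = -2711 - 2894 = -5605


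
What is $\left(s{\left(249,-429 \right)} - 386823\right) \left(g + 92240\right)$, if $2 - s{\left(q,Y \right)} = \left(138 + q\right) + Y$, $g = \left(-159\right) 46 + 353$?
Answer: $-32984126341$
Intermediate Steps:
$g = -6961$ ($g = -7314 + 353 = -6961$)
$s{\left(q,Y \right)} = -136 - Y - q$ ($s{\left(q,Y \right)} = 2 - \left(\left(138 + q\right) + Y\right) = 2 - \left(138 + Y + q\right) = -136 - Y - q$)
$\left(s{\left(249,-429 \right)} - 386823\right) \left(g + 92240\right) = \left(\left(-136 - -429 - 249\right) - 386823\right) \left(-6961 + 92240\right) = \left(\left(-136 + 429 - 249\right) - 386823\right) 85279 = \left(44 - 386823\right) 85279 = \left(-386779\right) 85279 = -32984126341$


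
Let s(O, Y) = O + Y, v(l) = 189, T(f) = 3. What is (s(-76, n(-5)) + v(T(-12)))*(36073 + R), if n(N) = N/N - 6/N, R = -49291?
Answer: -7613568/5 ≈ -1.5227e+6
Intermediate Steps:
n(N) = 1 - 6/N
(s(-76, n(-5)) + v(T(-12)))*(36073 + R) = ((-76 + (-6 - 5)/(-5)) + 189)*(36073 - 49291) = ((-76 - 1/5*(-11)) + 189)*(-13218) = ((-76 + 11/5) + 189)*(-13218) = (-369/5 + 189)*(-13218) = (576/5)*(-13218) = -7613568/5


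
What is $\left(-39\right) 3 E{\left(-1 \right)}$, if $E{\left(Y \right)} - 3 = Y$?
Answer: $-234$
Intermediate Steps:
$E{\left(Y \right)} = 3 + Y$
$\left(-39\right) 3 E{\left(-1 \right)} = \left(-39\right) 3 \left(3 - 1\right) = \left(-117\right) 2 = -234$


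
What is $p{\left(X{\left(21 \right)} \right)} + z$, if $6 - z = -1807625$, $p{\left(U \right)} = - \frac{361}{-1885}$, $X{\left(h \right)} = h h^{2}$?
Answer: $\frac{3407384796}{1885} \approx 1.8076 \cdot 10^{6}$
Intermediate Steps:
$X{\left(h \right)} = h^{3}$
$p{\left(U \right)} = \frac{361}{1885}$ ($p{\left(U \right)} = \left(-361\right) \left(- \frac{1}{1885}\right) = \frac{361}{1885}$)
$z = 1807631$ ($z = 6 - -1807625 = 6 + 1807625 = 1807631$)
$p{\left(X{\left(21 \right)} \right)} + z = \frac{361}{1885} + 1807631 = \frac{3407384796}{1885}$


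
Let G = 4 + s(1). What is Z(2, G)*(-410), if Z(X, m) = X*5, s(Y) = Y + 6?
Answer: -4100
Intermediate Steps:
s(Y) = 6 + Y
G = 11 (G = 4 + (6 + 1) = 4 + 7 = 11)
Z(X, m) = 5*X
Z(2, G)*(-410) = (5*2)*(-410) = 10*(-410) = -4100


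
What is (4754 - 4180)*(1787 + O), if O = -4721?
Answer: -1684116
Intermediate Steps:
(4754 - 4180)*(1787 + O) = (4754 - 4180)*(1787 - 4721) = 574*(-2934) = -1684116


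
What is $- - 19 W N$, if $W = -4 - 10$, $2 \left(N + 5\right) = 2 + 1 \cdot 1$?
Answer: $931$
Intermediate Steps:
$N = - \frac{7}{2}$ ($N = -5 + \frac{2 + 1 \cdot 1}{2} = -5 + \frac{2 + 1}{2} = -5 + \frac{1}{2} \cdot 3 = -5 + \frac{3}{2} = - \frac{7}{2} \approx -3.5$)
$W = -14$ ($W = -4 - 10 = -14$)
$- - 19 W N = - \frac{\left(-19\right) \left(-14\right) \left(-7\right)}{2} = - \frac{266 \left(-7\right)}{2} = \left(-1\right) \left(-931\right) = 931$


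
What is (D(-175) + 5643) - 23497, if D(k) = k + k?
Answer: -18204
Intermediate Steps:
D(k) = 2*k
(D(-175) + 5643) - 23497 = (2*(-175) + 5643) - 23497 = (-350 + 5643) - 23497 = 5293 - 23497 = -18204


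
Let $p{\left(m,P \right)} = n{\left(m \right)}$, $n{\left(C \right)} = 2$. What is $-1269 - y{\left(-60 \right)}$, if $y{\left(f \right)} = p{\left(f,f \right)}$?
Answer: $-1271$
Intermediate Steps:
$p{\left(m,P \right)} = 2$
$y{\left(f \right)} = 2$
$-1269 - y{\left(-60 \right)} = -1269 - 2 = -1271$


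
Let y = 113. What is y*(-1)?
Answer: -113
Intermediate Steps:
y*(-1) = 113*(-1) = -113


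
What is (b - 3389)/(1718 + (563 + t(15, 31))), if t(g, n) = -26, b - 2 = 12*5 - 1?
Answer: -3328/2255 ≈ -1.4758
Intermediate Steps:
b = 61 (b = 2 + (12*5 - 1) = 2 + (60 - 1) = 2 + 59 = 61)
(b - 3389)/(1718 + (563 + t(15, 31))) = (61 - 3389)/(1718 + (563 - 26)) = -3328/(1718 + 537) = -3328/2255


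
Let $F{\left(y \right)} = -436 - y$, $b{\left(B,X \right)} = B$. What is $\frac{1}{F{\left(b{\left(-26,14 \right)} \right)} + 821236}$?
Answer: $\frac{1}{820826} \approx 1.2183 \cdot 10^{-6}$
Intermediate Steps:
$\frac{1}{F{\left(b{\left(-26,14 \right)} \right)} + 821236} = \frac{1}{\left(-436 - -26\right) + 821236} = \frac{1}{\left(-436 + 26\right) + 821236} = \frac{1}{-410 + 821236} = \frac{1}{820826}$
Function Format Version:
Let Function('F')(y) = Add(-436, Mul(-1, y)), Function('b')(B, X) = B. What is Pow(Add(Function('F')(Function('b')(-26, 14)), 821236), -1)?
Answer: Rational(1, 820826) ≈ 1.2183e-6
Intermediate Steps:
Pow(Add(Function('F')(Function('b')(-26, 14)), 821236), -1) = Pow(Add(Add(-436, Mul(-1, -26)), 821236), -1) = Pow(Add(Add(-436, 26), 821236), -1) = Pow(Add(-410, 821236), -1) = Pow(820826, -1) = Rational(1, 820826)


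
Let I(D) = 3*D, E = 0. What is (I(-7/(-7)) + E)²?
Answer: 9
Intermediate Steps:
(I(-7/(-7)) + E)² = (3*(-7/(-7)) + 0)² = (3*(-7*(-⅐)) + 0)² = (3*1 + 0)² = (3 + 0)² = 3² = 9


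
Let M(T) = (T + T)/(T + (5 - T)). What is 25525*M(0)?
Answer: 0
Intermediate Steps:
M(T) = 2*T/5 (M(T) = (2*T)/5 = (2*T)*(⅕) = 2*T/5)
25525*M(0) = 25525*((⅖)*0) = 25525*0 = 0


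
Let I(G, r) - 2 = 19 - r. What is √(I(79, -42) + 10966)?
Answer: √11029 ≈ 105.02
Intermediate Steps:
I(G, r) = 21 - r (I(G, r) = 2 + (19 - r) = 21 - r)
√(I(79, -42) + 10966) = √((21 - 1*(-42)) + 10966) = √((21 + 42) + 10966) = √(63 + 10966) = √11029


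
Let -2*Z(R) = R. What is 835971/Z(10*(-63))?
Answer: 278657/105 ≈ 2653.9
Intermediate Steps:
Z(R) = -R/2
835971/Z(10*(-63)) = 835971/((-5*(-63))) = 835971/((-½*(-630))) = 835971/315 = 835971*(1/315) = 278657/105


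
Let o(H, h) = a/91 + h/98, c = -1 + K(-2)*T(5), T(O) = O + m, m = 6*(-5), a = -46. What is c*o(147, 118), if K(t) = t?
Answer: 445/13 ≈ 34.231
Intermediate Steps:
m = -30
T(O) = -30 + O (T(O) = O - 30 = -30 + O)
c = 49 (c = -1 - 2*(-30 + 5) = -1 - 2*(-25) = -1 + 50 = 49)
o(H, h) = -46/91 + h/98
c*o(147, 118) = 49*(-46/91 + (1/98)*118) = 49*(-46/91 + 59/49) = 49*(445/637) = 445/13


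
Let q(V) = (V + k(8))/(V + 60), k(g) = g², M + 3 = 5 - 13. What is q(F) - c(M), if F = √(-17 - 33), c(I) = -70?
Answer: 25939/365 - 2*I*√2/365 ≈ 71.066 - 0.0077491*I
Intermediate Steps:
M = -11 (M = -3 + (5 - 13) = -3 - 8 = -11)
F = 5*I*√2 (F = √(-50) = 5*I*√2 ≈ 7.0711*I)
q(V) = (64 + V)/(60 + V) (q(V) = (V + 8²)/(V + 60) = (V + 64)/(60 + V) = (64 + V)/(60 + V))
q(F) - c(M) = (64 + 5*I*√2)/(60 + 5*I*√2) - 1*(-70) = (64 + 5*I*√2)/(60 + 5*I*√2) + 70 = 70 + (64 + 5*I*√2)/(60 + 5*I*√2)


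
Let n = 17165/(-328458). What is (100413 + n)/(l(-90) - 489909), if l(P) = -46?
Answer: -32981435989/160929639390 ≈ -0.20494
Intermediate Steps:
n = -17165/328458 (n = 17165*(-1/328458) = -17165/328458 ≈ -0.052259)
(100413 + n)/(l(-90) - 489909) = (100413 - 17165/328458)/(-46 - 489909) = (32981435989/328458)/(-489955) = (32981435989/328458)*(-1/489955) = -32981435989/160929639390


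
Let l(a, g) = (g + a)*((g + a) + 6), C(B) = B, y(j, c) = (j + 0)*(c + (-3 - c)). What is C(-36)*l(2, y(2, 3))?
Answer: 288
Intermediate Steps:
y(j, c) = -3*j (y(j, c) = j*(-3) = -3*j)
l(a, g) = (a + g)*(6 + a + g) (l(a, g) = (a + g)*((a + g) + 6) = (a + g)*(6 + a + g))
C(-36)*l(2, y(2, 3)) = -36*(2² + (-3*2)² + 6*2 + 6*(-3*2) + 2*2*(-3*2)) = -36*(4 + (-6)² + 12 + 6*(-6) + 2*2*(-6)) = -36*(4 + 36 + 12 - 36 - 24) = -36*(-8) = 288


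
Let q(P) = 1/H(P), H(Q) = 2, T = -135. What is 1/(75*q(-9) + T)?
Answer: -2/195 ≈ -0.010256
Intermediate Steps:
q(P) = ½ (q(P) = 1/2 = ½)
1/(75*q(-9) + T) = 1/(75*(½) - 135) = 1/(75/2 - 135) = 1/(-195/2) = -2/195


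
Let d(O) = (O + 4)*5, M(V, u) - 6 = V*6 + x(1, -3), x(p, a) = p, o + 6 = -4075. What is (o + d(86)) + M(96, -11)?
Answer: -3048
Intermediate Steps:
o = -4081 (o = -6 - 4075 = -4081)
M(V, u) = 7 + 6*V (M(V, u) = 6 + (V*6 + 1) = 6 + (6*V + 1) = 6 + (1 + 6*V) = 7 + 6*V)
d(O) = 20 + 5*O (d(O) = (4 + O)*5 = 20 + 5*O)
(o + d(86)) + M(96, -11) = (-4081 + (20 + 5*86)) + (7 + 6*96) = (-4081 + (20 + 430)) + (7 + 576) = (-4081 + 450) + 583 = -3631 + 583 = -3048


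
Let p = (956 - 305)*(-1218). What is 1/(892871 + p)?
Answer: 1/99953 ≈ 1.0005e-5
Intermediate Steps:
p = -792918 (p = 651*(-1218) = -792918)
1/(892871 + p) = 1/(892871 - 792918) = 1/99953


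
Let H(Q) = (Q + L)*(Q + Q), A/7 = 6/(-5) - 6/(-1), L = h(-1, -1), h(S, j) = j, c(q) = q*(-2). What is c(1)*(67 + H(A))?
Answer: -112886/25 ≈ -4515.4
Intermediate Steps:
c(q) = -2*q
L = -1
A = 168/5 (A = 7*(6/(-5) - 6/(-1)) = 7*(6*(-⅕) - 6*(-1)) = 7*(-6/5 + 6) = 7*(24/5) = 168/5 ≈ 33.600)
H(Q) = 2*Q*(-1 + Q) (H(Q) = (Q - 1)*(Q + Q) = (-1 + Q)*(2*Q) = 2*Q*(-1 + Q))
c(1)*(67 + H(A)) = (-2*1)*(67 + 2*(168/5)*(-1 + 168/5)) = -2*(67 + 2*(168/5)*(163/5)) = -2*(67 + 54768/25) = -2*56443/25 = -112886/25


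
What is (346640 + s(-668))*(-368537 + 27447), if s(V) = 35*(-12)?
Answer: -118092179800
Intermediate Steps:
s(V) = -420
(346640 + s(-668))*(-368537 + 27447) = (346640 - 420)*(-368537 + 27447) = 346220*(-341090) = -118092179800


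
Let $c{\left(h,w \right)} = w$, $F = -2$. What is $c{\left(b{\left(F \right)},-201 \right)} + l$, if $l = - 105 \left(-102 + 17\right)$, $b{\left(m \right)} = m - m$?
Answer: $8724$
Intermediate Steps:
$b{\left(m \right)} = 0$
$l = 8925$ ($l = \left(-105\right) \left(-85\right) = 8925$)
$c{\left(b{\left(F \right)},-201 \right)} + l = -201 + 8925 = 8724$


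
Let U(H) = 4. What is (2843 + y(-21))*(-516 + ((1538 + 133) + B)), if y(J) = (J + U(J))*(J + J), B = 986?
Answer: 7615537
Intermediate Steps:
y(J) = 2*J*(4 + J) (y(J) = (J + 4)*(J + J) = (4 + J)*(2*J) = 2*J*(4 + J))
(2843 + y(-21))*(-516 + ((1538 + 133) + B)) = (2843 + 2*(-21)*(4 - 21))*(-516 + ((1538 + 133) + 986)) = (2843 + 2*(-21)*(-17))*(-516 + (1671 + 986)) = (2843 + 714)*(-516 + 2657) = 3557*2141 = 7615537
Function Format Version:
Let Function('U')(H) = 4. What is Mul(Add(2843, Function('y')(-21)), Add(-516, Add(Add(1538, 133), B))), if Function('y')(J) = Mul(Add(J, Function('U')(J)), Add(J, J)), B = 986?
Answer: 7615537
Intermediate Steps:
Function('y')(J) = Mul(2, J, Add(4, J)) (Function('y')(J) = Mul(Add(J, 4), Add(J, J)) = Mul(Add(4, J), Mul(2, J)) = Mul(2, J, Add(4, J)))
Mul(Add(2843, Function('y')(-21)), Add(-516, Add(Add(1538, 133), B))) = Mul(Add(2843, Mul(2, -21, Add(4, -21))), Add(-516, Add(Add(1538, 133), 986))) = Mul(Add(2843, Mul(2, -21, -17)), Add(-516, Add(1671, 986))) = Mul(Add(2843, 714), Add(-516, 2657)) = Mul(3557, 2141) = 7615537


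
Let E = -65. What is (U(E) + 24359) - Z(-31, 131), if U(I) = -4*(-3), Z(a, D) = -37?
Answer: 24408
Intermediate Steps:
U(I) = 12
(U(E) + 24359) - Z(-31, 131) = (12 + 24359) - 1*(-37) = 24371 + 37 = 24408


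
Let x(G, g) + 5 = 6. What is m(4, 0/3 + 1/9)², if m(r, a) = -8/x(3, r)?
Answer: 64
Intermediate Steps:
x(G, g) = 1 (x(G, g) = -5 + 6 = 1)
m(r, a) = -8 (m(r, a) = -8/1 = -8*1 = -8)
m(4, 0/3 + 1/9)² = (-8)² = 64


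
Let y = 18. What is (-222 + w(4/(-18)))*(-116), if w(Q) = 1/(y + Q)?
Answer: 1029819/40 ≈ 25745.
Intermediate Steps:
w(Q) = 1/(18 + Q)
(-222 + w(4/(-18)))*(-116) = (-222 + 1/(18 + 4/(-18)))*(-116) = (-222 + 1/(18 + 4*(-1/18)))*(-116) = (-222 + 1/(18 - 2/9))*(-116) = (-222 + 1/(160/9))*(-116) = (-222 + 9/160)*(-116) = -35511/160*(-116) = 1029819/40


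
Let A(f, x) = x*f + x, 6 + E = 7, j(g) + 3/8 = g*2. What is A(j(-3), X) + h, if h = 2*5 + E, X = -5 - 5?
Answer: 259/4 ≈ 64.750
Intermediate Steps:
X = -10
j(g) = -3/8 + 2*g (j(g) = -3/8 + g*2 = -3/8 + 2*g)
E = 1 (E = -6 + 7 = 1)
A(f, x) = x + f*x (A(f, x) = f*x + x = x + f*x)
h = 11 (h = 2*5 + 1 = 10 + 1 = 11)
A(j(-3), X) + h = -10*(1 + (-3/8 + 2*(-3))) + 11 = -10*(1 + (-3/8 - 6)) + 11 = -10*(1 - 51/8) + 11 = -10*(-43/8) + 11 = 215/4 + 11 = 259/4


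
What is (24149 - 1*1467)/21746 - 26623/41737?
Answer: 183867438/453806401 ≈ 0.40517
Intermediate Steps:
(24149 - 1*1467)/21746 - 26623/41737 = (24149 - 1467)*(1/21746) - 26623*1/41737 = 22682*(1/21746) - 26623/41737 = 11341/10873 - 26623/41737 = 183867438/453806401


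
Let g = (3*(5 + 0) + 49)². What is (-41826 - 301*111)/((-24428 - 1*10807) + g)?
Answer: 75237/31139 ≈ 2.4162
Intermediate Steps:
g = 4096 (g = (3*5 + 49)² = (15 + 49)² = 64² = 4096)
(-41826 - 301*111)/((-24428 - 1*10807) + g) = (-41826 - 301*111)/((-24428 - 1*10807) + 4096) = (-41826 - 33411)/((-24428 - 10807) + 4096) = -75237/(-35235 + 4096) = -75237/(-31139) = -75237*(-1/31139) = 75237/31139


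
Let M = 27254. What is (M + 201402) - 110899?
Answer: 117757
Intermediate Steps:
(M + 201402) - 110899 = (27254 + 201402) - 110899 = 228656 - 110899 = 117757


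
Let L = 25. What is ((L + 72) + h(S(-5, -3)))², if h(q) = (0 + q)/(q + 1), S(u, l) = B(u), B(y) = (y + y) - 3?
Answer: 1385329/144 ≈ 9620.3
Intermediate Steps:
B(y) = -3 + 2*y (B(y) = 2*y - 3 = -3 + 2*y)
S(u, l) = -3 + 2*u
h(q) = q/(1 + q)
((L + 72) + h(S(-5, -3)))² = ((25 + 72) + (-3 + 2*(-5))/(1 + (-3 + 2*(-5))))² = (97 + (-3 - 10)/(1 + (-3 - 10)))² = (97 - 13/(1 - 13))² = (97 - 13/(-12))² = (97 - 13*(-1/12))² = (97 + 13/12)² = (1177/12)² = 1385329/144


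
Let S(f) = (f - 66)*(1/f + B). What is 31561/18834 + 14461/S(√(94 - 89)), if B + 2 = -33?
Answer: 1994030775017/250920899508 + 3485101*√5/26645524 ≈ 8.2393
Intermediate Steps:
B = -35 (B = -2 - 33 = -35)
S(f) = (-66 + f)*(-35 + 1/f) (S(f) = (f - 66)*(1/f - 35) = (-66 + f)*(-35 + 1/f))
31561/18834 + 14461/S(√(94 - 89)) = 31561/18834 + 14461/(2311 - 66/√(94 - 89) - 35*√(94 - 89)) = 31561*(1/18834) + 14461/(2311 - 66*√5/5 - 35*√5) = 31561/18834 + 14461/(2311 - 66*√5/5 - 35*√5) = 31561/18834 + 14461/(2311 - 241*√5/5)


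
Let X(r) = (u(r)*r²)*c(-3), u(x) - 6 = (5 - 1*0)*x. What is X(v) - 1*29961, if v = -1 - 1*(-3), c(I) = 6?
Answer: -29577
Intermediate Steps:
u(x) = 6 + 5*x (u(x) = 6 + (5 - 1*0)*x = 6 + (5 + 0)*x = 6 + 5*x)
v = 2 (v = -1 + 3 = 2)
X(r) = 6*r²*(6 + 5*r) (X(r) = ((6 + 5*r)*r²)*6 = (r²*(6 + 5*r))*6 = 6*r²*(6 + 5*r))
X(v) - 1*29961 = 2²*(36 + 30*2) - 1*29961 = 4*(36 + 60) - 29961 = 4*96 - 29961 = 384 - 29961 = -29577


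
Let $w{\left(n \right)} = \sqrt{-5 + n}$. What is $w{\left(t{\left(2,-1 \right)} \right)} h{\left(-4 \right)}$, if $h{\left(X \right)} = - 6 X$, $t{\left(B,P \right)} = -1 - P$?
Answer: $24 i \sqrt{5} \approx 53.666 i$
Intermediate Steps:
$w{\left(t{\left(2,-1 \right)} \right)} h{\left(-4 \right)} = \sqrt{-5 - 0} \left(\left(-6\right) \left(-4\right)\right) = \sqrt{-5 + \left(-1 + 1\right)} 24 = \sqrt{-5 + 0} \cdot 24 = \sqrt{-5} \cdot 24 = i \sqrt{5} \cdot 24 = 24 i \sqrt{5}$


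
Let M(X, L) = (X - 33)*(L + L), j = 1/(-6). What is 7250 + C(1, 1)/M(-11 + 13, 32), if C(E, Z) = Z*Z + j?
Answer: 86303995/11904 ≈ 7250.0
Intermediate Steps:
j = -1/6 ≈ -0.16667
C(E, Z) = -1/6 + Z**2 (C(E, Z) = Z*Z - 1/6 = Z**2 - 1/6 = -1/6 + Z**2)
M(X, L) = 2*L*(-33 + X) (M(X, L) = (-33 + X)*(2*L) = 2*L*(-33 + X))
7250 + C(1, 1)/M(-11 + 13, 32) = 7250 + (-1/6 + 1**2)/((2*32*(-33 + (-11 + 13)))) = 7250 + (-1/6 + 1)/((2*32*(-33 + 2))) = 7250 + 5/(6*((2*32*(-31)))) = 7250 + (5/6)/(-1984) = 7250 + (5/6)*(-1/1984) = 7250 - 5/11904 = 86303995/11904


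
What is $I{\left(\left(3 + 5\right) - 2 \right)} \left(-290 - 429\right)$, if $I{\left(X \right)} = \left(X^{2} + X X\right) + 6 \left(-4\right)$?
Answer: $-34512$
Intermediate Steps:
$I{\left(X \right)} = -24 + 2 X^{2}$ ($I{\left(X \right)} = \left(X^{2} + X^{2}\right) - 24 = 2 X^{2} - 24 = -24 + 2 X^{2}$)
$I{\left(\left(3 + 5\right) - 2 \right)} \left(-290 - 429\right) = \left(-24 + 2 \left(\left(3 + 5\right) - 2\right)^{2}\right) \left(-290 - 429\right) = \left(-24 + 2 \left(8 - 2\right)^{2}\right) \left(-719\right) = \left(-24 + 2 \cdot 6^{2}\right) \left(-719\right) = \left(-24 + 2 \cdot 36\right) \left(-719\right) = \left(-24 + 72\right) \left(-719\right) = 48 \left(-719\right) = -34512$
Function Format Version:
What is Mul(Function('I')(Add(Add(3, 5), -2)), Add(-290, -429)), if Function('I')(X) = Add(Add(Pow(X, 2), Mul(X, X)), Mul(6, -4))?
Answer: -34512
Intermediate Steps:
Function('I')(X) = Add(-24, Mul(2, Pow(X, 2))) (Function('I')(X) = Add(Add(Pow(X, 2), Pow(X, 2)), -24) = Add(Mul(2, Pow(X, 2)), -24) = Add(-24, Mul(2, Pow(X, 2))))
Mul(Function('I')(Add(Add(3, 5), -2)), Add(-290, -429)) = Mul(Add(-24, Mul(2, Pow(Add(Add(3, 5), -2), 2))), Add(-290, -429)) = Mul(Add(-24, Mul(2, Pow(Add(8, -2), 2))), -719) = Mul(Add(-24, Mul(2, Pow(6, 2))), -719) = Mul(Add(-24, Mul(2, 36)), -719) = Mul(Add(-24, 72), -719) = Mul(48, -719) = -34512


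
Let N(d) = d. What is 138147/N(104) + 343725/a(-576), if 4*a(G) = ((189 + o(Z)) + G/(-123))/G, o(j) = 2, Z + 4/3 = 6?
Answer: -3375734040219/834392 ≈ -4.0457e+6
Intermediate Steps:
Z = 14/3 (Z = -4/3 + 6 = 14/3 ≈ 4.6667)
a(G) = (191 - G/123)/(4*G) (a(G) = (((189 + 2) + G/(-123))/G)/4 = ((191 + G*(-1/123))/G)/4 = ((191 - G/123)/G)/4 = (191 - G/123)/(4*G))
138147/N(104) + 343725/a(-576) = 138147/104 + 343725/(((1/492)*(23493 - 1*(-576))/(-576))) = 138147*(1/104) + 343725/(((1/492)*(-1/576)*(23493 + 576))) = 138147/104 + 343725/(((1/492)*(-1/576)*24069)) = 138147/104 + 343725/(-8023/94464) = 138147/104 + 343725*(-94464/8023) = 138147/104 - 32469638400/8023 = -3375734040219/834392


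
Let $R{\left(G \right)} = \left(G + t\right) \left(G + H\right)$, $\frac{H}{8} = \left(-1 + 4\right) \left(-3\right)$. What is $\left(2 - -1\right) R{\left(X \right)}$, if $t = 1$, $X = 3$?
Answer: $-828$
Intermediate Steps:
$H = -72$ ($H = 8 \left(-1 + 4\right) \left(-3\right) = 8 \cdot 3 \left(-3\right) = 8 \left(-9\right) = -72$)
$R{\left(G \right)} = \left(1 + G\right) \left(-72 + G\right)$ ($R{\left(G \right)} = \left(G + 1\right) \left(G - 72\right) = \left(1 + G\right) \left(-72 + G\right)$)
$\left(2 - -1\right) R{\left(X \right)} = \left(2 - -1\right) \left(-72 + 3^{2} - 213\right) = \left(2 + 1\right) \left(-72 + 9 - 213\right) = 3 \left(-276\right) = -828$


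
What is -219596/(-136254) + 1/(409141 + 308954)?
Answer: 8760606993/5435739785 ≈ 1.6117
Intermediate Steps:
-219596/(-136254) + 1/(409141 + 308954) = -219596*(-1/136254) + 1/718095 = 109798/68127 + 1/718095 = 8760606993/5435739785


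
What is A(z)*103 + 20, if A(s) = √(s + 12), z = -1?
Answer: 20 + 103*√11 ≈ 361.61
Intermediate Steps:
A(s) = √(12 + s)
A(z)*103 + 20 = √(12 - 1)*103 + 20 = √11*103 + 20 = 103*√11 + 20 = 20 + 103*√11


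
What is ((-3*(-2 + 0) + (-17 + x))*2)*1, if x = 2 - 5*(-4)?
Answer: 22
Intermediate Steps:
x = 22 (x = 2 + 20 = 22)
((-3*(-2 + 0) + (-17 + x))*2)*1 = ((-3*(-2 + 0) + (-17 + 22))*2)*1 = ((-3*(-2) + 5)*2)*1 = ((6 + 5)*2)*1 = (11*2)*1 = 22*1 = 22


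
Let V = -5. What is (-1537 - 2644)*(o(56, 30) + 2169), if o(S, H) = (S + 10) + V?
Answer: -9323630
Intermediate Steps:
o(S, H) = 5 + S (o(S, H) = (S + 10) - 5 = (10 + S) - 5 = 5 + S)
(-1537 - 2644)*(o(56, 30) + 2169) = (-1537 - 2644)*((5 + 56) + 2169) = -4181*(61 + 2169) = -4181*2230 = -9323630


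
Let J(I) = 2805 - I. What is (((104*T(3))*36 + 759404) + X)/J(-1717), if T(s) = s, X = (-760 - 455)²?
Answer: 2246861/4522 ≈ 496.87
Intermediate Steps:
X = 1476225 (X = (-1215)² = 1476225)
(((104*T(3))*36 + 759404) + X)/J(-1717) = (((104*3)*36 + 759404) + 1476225)/(2805 - 1*(-1717)) = ((312*36 + 759404) + 1476225)/(2805 + 1717) = ((11232 + 759404) + 1476225)/4522 = (770636 + 1476225)*(1/4522) = 2246861*(1/4522) = 2246861/4522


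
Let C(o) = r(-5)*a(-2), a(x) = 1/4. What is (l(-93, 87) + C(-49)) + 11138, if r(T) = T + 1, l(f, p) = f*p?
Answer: 3046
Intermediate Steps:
r(T) = 1 + T
a(x) = 1/4
C(o) = -1 (C(o) = (1 - 5)*(1/4) = -4*1/4 = -1)
(l(-93, 87) + C(-49)) + 11138 = (-93*87 - 1) + 11138 = (-8091 - 1) + 11138 = -8092 + 11138 = 3046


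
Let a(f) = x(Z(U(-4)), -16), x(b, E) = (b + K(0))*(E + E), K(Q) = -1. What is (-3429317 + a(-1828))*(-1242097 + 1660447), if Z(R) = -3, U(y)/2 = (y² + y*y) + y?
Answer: -1434601218150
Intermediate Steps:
U(y) = 2*y + 4*y² (U(y) = 2*((y² + y*y) + y) = 2*((y² + y²) + y) = 2*(2*y² + y) = 2*(y + 2*y²) = 2*y + 4*y²)
x(b, E) = 2*E*(-1 + b) (x(b, E) = (b - 1)*(E + E) = (-1 + b)*(2*E) = 2*E*(-1 + b))
a(f) = 128 (a(f) = 2*(-16)*(-1 - 3) = 2*(-16)*(-4) = 128)
(-3429317 + a(-1828))*(-1242097 + 1660447) = (-3429317 + 128)*(-1242097 + 1660447) = -3429189*418350 = -1434601218150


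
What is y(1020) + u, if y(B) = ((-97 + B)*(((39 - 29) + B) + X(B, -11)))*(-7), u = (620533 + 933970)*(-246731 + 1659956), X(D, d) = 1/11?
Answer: 24165414314334/11 ≈ 2.1969e+12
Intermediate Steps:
X(D, d) = 1/11
u = 2196862502175 (u = 1554503*1413225 = 2196862502175)
y(B) = -7*(-97 + B)*(111/11 + B) (y(B) = ((-97 + B)*(((39 - 29) + B) + 1/11))*(-7) = ((-97 + B)*((10 + B) + 1/11))*(-7) = ((-97 + B)*(111/11 + B))*(-7) = -7*(-97 + B)*(111/11 + B))
y(1020) + u = (75369/11 - 7*1020² + (6692/11)*1020) + 2196862502175 = (75369/11 - 7*1040400 + 6825840/11) + 2196862502175 = (75369/11 - 7282800 + 6825840/11) + 2196862502175 = -73209591/11 + 2196862502175 = 24165414314334/11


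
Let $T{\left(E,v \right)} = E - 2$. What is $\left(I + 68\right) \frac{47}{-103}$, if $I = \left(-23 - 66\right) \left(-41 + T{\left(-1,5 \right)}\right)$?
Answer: $- \frac{187248}{103} \approx -1817.9$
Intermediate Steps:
$T{\left(E,v \right)} = -2 + E$
$I = 3916$ ($I = \left(-23 - 66\right) \left(-41 - 3\right) = - 89 \left(-41 - 3\right) = \left(-89\right) \left(-44\right) = 3916$)
$\left(I + 68\right) \frac{47}{-103} = \left(3916 + 68\right) \frac{47}{-103} = 3984 \cdot 47 \left(- \frac{1}{103}\right) = 3984 \left(- \frac{47}{103}\right) = - \frac{187248}{103}$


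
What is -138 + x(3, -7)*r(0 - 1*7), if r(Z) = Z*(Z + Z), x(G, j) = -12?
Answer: -1314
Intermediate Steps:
r(Z) = 2*Z**2 (r(Z) = Z*(2*Z) = 2*Z**2)
-138 + x(3, -7)*r(0 - 1*7) = -138 - 24*(0 - 1*7)**2 = -138 - 24*(0 - 7)**2 = -138 - 24*(-7)**2 = -138 - 24*49 = -138 - 12*98 = -138 - 1176 = -1314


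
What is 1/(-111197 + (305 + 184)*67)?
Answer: -1/78434 ≈ -1.2750e-5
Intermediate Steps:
1/(-111197 + (305 + 184)*67) = 1/(-111197 + 489*67) = 1/(-111197 + 32763) = 1/(-78434) = -1/78434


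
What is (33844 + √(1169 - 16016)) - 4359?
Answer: 29485 + 7*I*√303 ≈ 29485.0 + 121.85*I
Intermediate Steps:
(33844 + √(1169 - 16016)) - 4359 = (33844 + √(-14847)) - 4359 = (33844 + 7*I*√303) - 4359 = 29485 + 7*I*√303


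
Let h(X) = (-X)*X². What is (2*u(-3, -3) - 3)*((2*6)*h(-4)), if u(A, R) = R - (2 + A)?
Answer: -5376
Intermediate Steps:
u(A, R) = -2 + R - A (u(A, R) = R + (-2 - A) = -2 + R - A)
h(X) = -X³
(2*u(-3, -3) - 3)*((2*6)*h(-4)) = (2*(-2 - 3 - 1*(-3)) - 3)*((2*6)*(-1*(-4)³)) = (2*(-2 - 3 + 3) - 3)*(12*(-1*(-64))) = (2*(-2) - 3)*(12*64) = (-4 - 3)*768 = -7*768 = -5376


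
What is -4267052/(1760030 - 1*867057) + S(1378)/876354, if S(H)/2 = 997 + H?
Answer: -1867603233329/391280230221 ≈ -4.7731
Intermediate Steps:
S(H) = 1994 + 2*H (S(H) = 2*(997 + H) = 1994 + 2*H)
-4267052/(1760030 - 1*867057) + S(1378)/876354 = -4267052/(1760030 - 1*867057) + (1994 + 2*1378)/876354 = -4267052/(1760030 - 867057) + (1994 + 2756)*(1/876354) = -4267052/892973 + 4750*(1/876354) = -4267052*1/892973 + 2375/438177 = -4267052/892973 + 2375/438177 = -1867603233329/391280230221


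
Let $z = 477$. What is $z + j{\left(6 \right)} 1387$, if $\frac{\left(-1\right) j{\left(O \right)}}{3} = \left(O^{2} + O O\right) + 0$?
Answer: $-299115$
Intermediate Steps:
$j{\left(O \right)} = - 6 O^{2}$ ($j{\left(O \right)} = - 3 \left(\left(O^{2} + O O\right) + 0\right) = - 3 \left(\left(O^{2} + O^{2}\right) + 0\right) = - 3 \left(2 O^{2} + 0\right) = - 3 \cdot 2 O^{2} = - 6 O^{2}$)
$z + j{\left(6 \right)} 1387 = 477 + - 6 \cdot 6^{2} \cdot 1387 = 477 + \left(-6\right) 36 \cdot 1387 = 477 - 299592 = -299115$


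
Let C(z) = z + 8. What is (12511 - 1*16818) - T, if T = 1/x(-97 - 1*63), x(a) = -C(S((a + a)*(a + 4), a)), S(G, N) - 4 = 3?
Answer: -64604/15 ≈ -4306.9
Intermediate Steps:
S(G, N) = 7 (S(G, N) = 4 + 3 = 7)
C(z) = 8 + z
x(a) = -15 (x(a) = -(8 + 7) = -1*15 = -15)
T = -1/15 (T = 1/(-15) = -1/15 ≈ -0.066667)
(12511 - 1*16818) - T = (12511 - 1*16818) - 1*(-1/15) = (12511 - 16818) + 1/15 = -4307 + 1/15 = -64604/15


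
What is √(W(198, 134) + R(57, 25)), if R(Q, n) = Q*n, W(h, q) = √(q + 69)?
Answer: √(1425 + √203) ≈ 37.937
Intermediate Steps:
W(h, q) = √(69 + q)
√(W(198, 134) + R(57, 25)) = √(√(69 + 134) + 57*25) = √(√203 + 1425) = √(1425 + √203)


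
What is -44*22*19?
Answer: -18392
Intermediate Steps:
-44*22*19 = -968*19 = -18392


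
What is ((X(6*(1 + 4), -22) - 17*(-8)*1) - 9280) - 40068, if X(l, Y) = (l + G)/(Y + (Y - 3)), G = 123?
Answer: -2313117/47 ≈ -49215.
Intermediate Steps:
X(l, Y) = (123 + l)/(-3 + 2*Y) (X(l, Y) = (l + 123)/(Y + (Y - 3)) = (123 + l)/(Y + (-3 + Y)) = (123 + l)/(-3 + 2*Y))
((X(6*(1 + 4), -22) - 17*(-8)*1) - 9280) - 40068 = (((123 + 6*(1 + 4))/(-3 + 2*(-22)) - 17*(-8)*1) - 9280) - 40068 = (((123 + 6*5)/(-3 - 44) + 136*1) - 9280) - 40068 = (((123 + 30)/(-47) + 136) - 9280) - 40068 = ((-1/47*153 + 136) - 9280) - 40068 = ((-153/47 + 136) - 9280) - 40068 = (6239/47 - 9280) - 40068 = -429921/47 - 40068 = -2313117/47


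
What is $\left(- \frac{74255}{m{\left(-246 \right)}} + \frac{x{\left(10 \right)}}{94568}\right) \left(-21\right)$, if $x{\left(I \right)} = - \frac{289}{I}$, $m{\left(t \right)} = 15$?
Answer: $\frac{98310061829}{945680} \approx 1.0396 \cdot 10^{5}$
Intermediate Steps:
$\left(- \frac{74255}{m{\left(-246 \right)}} + \frac{x{\left(10 \right)}}{94568}\right) \left(-21\right) = \left(- \frac{74255}{15} + \frac{\left(-289\right) \frac{1}{10}}{94568}\right) \left(-21\right) = \left(\left(-74255\right) \frac{1}{15} + \left(-289\right) \frac{1}{10} \cdot \frac{1}{94568}\right) \left(-21\right) = \left(- \frac{14851}{3} - \frac{289}{945680}\right) \left(-21\right) = \left(- \frac{14044294547}{2837040}\right) \left(-21\right) = \frac{98310061829}{945680}$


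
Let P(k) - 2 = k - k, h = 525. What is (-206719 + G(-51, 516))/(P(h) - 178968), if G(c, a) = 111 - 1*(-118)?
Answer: 103245/89483 ≈ 1.1538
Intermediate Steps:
G(c, a) = 229 (G(c, a) = 111 + 118 = 229)
P(k) = 2 (P(k) = 2 + (k - k) = 2 + 0 = 2)
(-206719 + G(-51, 516))/(P(h) - 178968) = (-206719 + 229)/(2 - 178968) = -206490/(-178966) = -206490*(-1/178966) = 103245/89483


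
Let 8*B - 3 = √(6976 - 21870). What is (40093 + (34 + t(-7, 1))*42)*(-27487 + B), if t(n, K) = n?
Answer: -9065528711/8 + 41227*I*√14894/8 ≈ -1.1332e+9 + 6.2892e+5*I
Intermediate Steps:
B = 3/8 + I*√14894/8 (B = 3/8 + √(6976 - 21870)/8 = 3/8 + √(-14894)/8 = 3/8 + (I*√14894)/8 = 3/8 + I*√14894/8 ≈ 0.375 + 15.255*I)
(40093 + (34 + t(-7, 1))*42)*(-27487 + B) = (40093 + (34 - 7)*42)*(-27487 + (3/8 + I*√14894/8)) = (40093 + 27*42)*(-219893/8 + I*√14894/8) = (40093 + 1134)*(-219893/8 + I*√14894/8) = 41227*(-219893/8 + I*√14894/8) = -9065528711/8 + 41227*I*√14894/8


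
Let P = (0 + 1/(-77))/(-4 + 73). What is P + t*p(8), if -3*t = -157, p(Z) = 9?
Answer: 2502422/5313 ≈ 471.00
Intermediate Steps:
t = 157/3 (t = -⅓*(-157) = 157/3 ≈ 52.333)
P = -1/5313 (P = (0 - 1/77)/69 = -1/77*1/69 = -1/5313 ≈ -0.00018822)
P + t*p(8) = -1/5313 + (157/3)*9 = -1/5313 + 471 = 2502422/5313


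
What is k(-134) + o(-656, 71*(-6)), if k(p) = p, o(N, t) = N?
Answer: -790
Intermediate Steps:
k(-134) + o(-656, 71*(-6)) = -134 - 656 = -790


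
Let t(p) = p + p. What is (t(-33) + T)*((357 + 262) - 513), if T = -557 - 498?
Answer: -118826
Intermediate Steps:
T = -1055
t(p) = 2*p
(t(-33) + T)*((357 + 262) - 513) = (2*(-33) - 1055)*((357 + 262) - 513) = (-66 - 1055)*(619 - 513) = -1121*106 = -118826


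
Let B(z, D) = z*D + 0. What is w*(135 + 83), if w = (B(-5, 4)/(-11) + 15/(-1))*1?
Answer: -31610/11 ≈ -2873.6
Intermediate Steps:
B(z, D) = D*z (B(z, D) = D*z + 0 = D*z)
w = -145/11 (w = ((4*(-5))/(-11) + 15/(-1))*1 = (-20*(-1/11) + 15*(-1))*1 = (20/11 - 15)*1 = -145/11*1 = -145/11 ≈ -13.182)
w*(135 + 83) = -145*(135 + 83)/11 = -145/11*218 = -31610/11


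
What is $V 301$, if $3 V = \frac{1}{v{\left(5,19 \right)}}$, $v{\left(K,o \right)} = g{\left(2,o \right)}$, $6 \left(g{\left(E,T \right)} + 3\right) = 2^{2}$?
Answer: $-43$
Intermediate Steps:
$g{\left(E,T \right)} = - \frac{7}{3}$ ($g{\left(E,T \right)} = -3 + \frac{2^{2}}{6} = -3 + \frac{1}{6} \cdot 4 = -3 + \frac{2}{3} = - \frac{7}{3}$)
$v{\left(K,o \right)} = - \frac{7}{3}$
$V = - \frac{1}{7}$ ($V = \frac{1}{3 \left(- \frac{7}{3}\right)} = \frac{1}{3} \left(- \frac{3}{7}\right) = - \frac{1}{7} \approx -0.14286$)
$V 301 = \left(- \frac{1}{7}\right) 301 = -43$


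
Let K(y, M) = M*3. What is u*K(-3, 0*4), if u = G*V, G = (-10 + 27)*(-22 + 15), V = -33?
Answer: 0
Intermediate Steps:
K(y, M) = 3*M
G = -119 (G = 17*(-7) = -119)
u = 3927 (u = -119*(-33) = 3927)
u*K(-3, 0*4) = 3927*(3*(0*4)) = 3927*(3*0) = 3927*0 = 0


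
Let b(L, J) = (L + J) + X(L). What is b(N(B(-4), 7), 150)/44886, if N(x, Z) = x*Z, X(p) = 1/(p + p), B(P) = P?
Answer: 2277/837872 ≈ 0.0027176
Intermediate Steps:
X(p) = 1/(2*p)
N(x, Z) = Z*x
b(L, J) = J + L + 1/(2*L) (b(L, J) = (L + J) + 1/(2*L) = (J + L) + 1/(2*L) = J + L + 1/(2*L))
b(N(B(-4), 7), 150)/44886 = (150 + 7*(-4) + 1/(2*((7*(-4)))))/44886 = (150 - 28 + (1/2)/(-28))*(1/44886) = (150 - 28 + (1/2)*(-1/28))*(1/44886) = (150 - 28 - 1/56)*(1/44886) = (6831/56)*(1/44886) = 2277/837872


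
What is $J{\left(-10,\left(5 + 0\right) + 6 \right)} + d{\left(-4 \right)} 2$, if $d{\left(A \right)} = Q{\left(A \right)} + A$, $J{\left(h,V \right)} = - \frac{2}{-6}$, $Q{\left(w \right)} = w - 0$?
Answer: $- \frac{47}{3} \approx -15.667$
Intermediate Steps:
$Q{\left(w \right)} = w$ ($Q{\left(w \right)} = w + 0 = w$)
$J{\left(h,V \right)} = \frac{1}{3}$ ($J{\left(h,V \right)} = \left(-2\right) \left(- \frac{1}{6}\right) = \frac{1}{3}$)
$d{\left(A \right)} = 2 A$ ($d{\left(A \right)} = A + A = 2 A$)
$J{\left(-10,\left(5 + 0\right) + 6 \right)} + d{\left(-4 \right)} 2 = \frac{1}{3} + 2 \left(-4\right) 2 = \frac{1}{3} - 16 = - \frac{47}{3}$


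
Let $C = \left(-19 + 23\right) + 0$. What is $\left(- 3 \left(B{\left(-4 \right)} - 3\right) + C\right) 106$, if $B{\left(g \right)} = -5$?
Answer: $2968$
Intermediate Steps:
$C = 4$ ($C = 4 + 0 = 4$)
$\left(- 3 \left(B{\left(-4 \right)} - 3\right) + C\right) 106 = \left(- 3 \left(-5 - 3\right) + 4\right) 106 = \left(\left(-3\right) \left(-8\right) + 4\right) 106 = \left(24 + 4\right) 106 = 28 \cdot 106 = 2968$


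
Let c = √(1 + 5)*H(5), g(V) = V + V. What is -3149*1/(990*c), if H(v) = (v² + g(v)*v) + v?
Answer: -3149*√6/475200 ≈ -0.016232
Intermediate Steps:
g(V) = 2*V
H(v) = v + 3*v² (H(v) = (v² + (2*v)*v) + v = (v² + 2*v²) + v = 3*v² + v = v + 3*v²)
c = 80*√6 (c = √(1 + 5)*(5*(1 + 3*5)) = √6*(5*(1 + 15)) = √6*(5*16) = √6*80 = 80*√6 ≈ 195.96)
-3149*1/(990*c) = -3149*√6/475200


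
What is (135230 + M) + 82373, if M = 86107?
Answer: 303710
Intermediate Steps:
(135230 + M) + 82373 = (135230 + 86107) + 82373 = 221337 + 82373 = 303710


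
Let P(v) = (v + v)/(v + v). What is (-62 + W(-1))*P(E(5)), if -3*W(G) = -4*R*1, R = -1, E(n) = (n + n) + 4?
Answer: -190/3 ≈ -63.333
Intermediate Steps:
E(n) = 4 + 2*n (E(n) = 2*n + 4 = 4 + 2*n)
P(v) = 1 (P(v) = (2*v)/((2*v)) = (2*v)*(1/(2*v)) = 1)
W(G) = -4/3 (W(G) = -(-4*(-1))/3 = -4/3)
(-62 + W(-1))*P(E(5)) = (-62 - 4/3)*1 = -190/3*1 = -190/3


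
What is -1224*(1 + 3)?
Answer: -4896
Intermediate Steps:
-1224*(1 + 3) = -1224*4 = -4896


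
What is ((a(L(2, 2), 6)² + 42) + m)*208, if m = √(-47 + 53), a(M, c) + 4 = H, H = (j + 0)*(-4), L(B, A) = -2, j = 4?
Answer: 91936 + 208*√6 ≈ 92446.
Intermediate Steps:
H = -16 (H = (4 + 0)*(-4) = 4*(-4) = -16)
a(M, c) = -20 (a(M, c) = -4 - 16 = -20)
m = √6 ≈ 2.4495
((a(L(2, 2), 6)² + 42) + m)*208 = (((-20)² + 42) + √6)*208 = ((400 + 42) + √6)*208 = (442 + √6)*208 = 91936 + 208*√6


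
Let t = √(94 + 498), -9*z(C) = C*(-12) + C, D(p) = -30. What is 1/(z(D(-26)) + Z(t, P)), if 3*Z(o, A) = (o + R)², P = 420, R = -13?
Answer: 1953/23609 + 312*√37/23609 ≈ 0.16311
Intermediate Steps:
z(C) = 11*C/9 (z(C) = -(C*(-12) + C)/9 = -(-12*C + C)/9 = -(-11)*C/9 = 11*C/9)
t = 4*√37 (t = √592 = 4*√37 ≈ 24.331)
Z(o, A) = (-13 + o)²/3 (Z(o, A) = (o - 13)²/3 = (-13 + o)²/3)
1/(z(D(-26)) + Z(t, P)) = 1/((11/9)*(-30) + (-13 + 4*√37)²/3) = 1/(-110/3 + (-13 + 4*√37)²/3)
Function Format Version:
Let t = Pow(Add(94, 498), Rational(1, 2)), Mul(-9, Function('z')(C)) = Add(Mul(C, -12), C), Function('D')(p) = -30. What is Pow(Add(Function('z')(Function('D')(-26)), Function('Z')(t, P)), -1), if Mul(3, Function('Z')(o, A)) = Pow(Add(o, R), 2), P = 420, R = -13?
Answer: Add(Rational(1953, 23609), Mul(Rational(312, 23609), Pow(37, Rational(1, 2)))) ≈ 0.16311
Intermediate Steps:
Function('z')(C) = Mul(Rational(11, 9), C) (Function('z')(C) = Mul(Rational(-1, 9), Add(Mul(C, -12), C)) = Mul(Rational(-1, 9), Add(Mul(-12, C), C)) = Mul(Rational(-1, 9), Mul(-11, C)) = Mul(Rational(11, 9), C))
t = Mul(4, Pow(37, Rational(1, 2))) (t = Pow(592, Rational(1, 2)) = Mul(4, Pow(37, Rational(1, 2))) ≈ 24.331)
Function('Z')(o, A) = Mul(Rational(1, 3), Pow(Add(-13, o), 2)) (Function('Z')(o, A) = Mul(Rational(1, 3), Pow(Add(o, -13), 2)) = Mul(Rational(1, 3), Pow(Add(-13, o), 2)))
Pow(Add(Function('z')(Function('D')(-26)), Function('Z')(t, P)), -1) = Pow(Add(Mul(Rational(11, 9), -30), Mul(Rational(1, 3), Pow(Add(-13, Mul(4, Pow(37, Rational(1, 2)))), 2))), -1) = Pow(Add(Rational(-110, 3), Mul(Rational(1, 3), Pow(Add(-13, Mul(4, Pow(37, Rational(1, 2)))), 2))), -1)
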